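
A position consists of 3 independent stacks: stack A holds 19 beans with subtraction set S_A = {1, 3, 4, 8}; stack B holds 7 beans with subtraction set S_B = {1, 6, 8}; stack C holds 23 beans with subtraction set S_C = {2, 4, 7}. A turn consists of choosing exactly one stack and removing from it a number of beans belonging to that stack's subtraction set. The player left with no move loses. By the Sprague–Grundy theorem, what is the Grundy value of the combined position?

2

Stack A, S = {1, 3, 4, 8}:
n :  0  1  2  3  4  5  6  7  8  9 10 11 12 13 14 15 16 17 18 19
G :  0  1  0  1  2  3  2  0  1  0  1  2  3  2  0  1  0  1  2  3
G_A(19) = 3.
Stack B, S = {1, 6, 8}:
G(0) = 0
G(1) = mex{0} = 1
G(2) = mex{1} = 0
G(3) = mex{0} = 1
G(4) = mex{1} = 0
G(5) = mex{0} = 1
G(6) = mex{1,0} = 2
G(7) = mex{2,1} = 0
G_B(7) = 0.
Stack C, S = {2, 4, 7}:
G(0) = 0
G(1) = mex{} = 0
G(2) = mex{0} = 1
G(3) = mex{0} = 1
G(4) = mex{1,0} = 2
G(5) = mex{1,0} = 2
G(6) = mex{2,1} = 0
G(7) = mex{2,1,0} = 3
G(8) = mex{0,2,0} = 1
G(9) = mex{3,2,1} = 0
G(10) = mex{1,0,1} = 2
G(11) = mex{0,3,2} = 1
G(12) = mex{2,1,2} = 0
G(13) = mex{1,0,0} = 2
G(14) = mex{0,2,3} = 1
G(15) = mex{2,1,1} = 0
G(16) = mex{1,0,0} = 2
G(17) = mex{0,2,2} = 1
G(18) = mex{2,1,1} = 0
G(19) = mex{1,0,0} = 2
G(20) = mex{0,2,2} = 1
G(21) = mex{2,1,1} = 0
G(22) = mex{1,0,0} = 2
G(23) = mex{0,2,2} = 1
G_C(23) = 1.
Combined Grundy value = 3 ⊕ 0 ⊕ 1 = 2.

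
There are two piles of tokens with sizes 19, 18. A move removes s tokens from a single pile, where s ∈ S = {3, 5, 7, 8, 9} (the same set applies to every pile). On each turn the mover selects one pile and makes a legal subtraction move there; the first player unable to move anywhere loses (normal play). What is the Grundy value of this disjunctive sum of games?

0

All piles use S = {3, 5, 7, 8, 9}:
G(0) = 0
G(1) = mex{} = 0
G(2) = mex{} = 0
G(3) = mex{0} = 1
G(4) = mex{0} = 1
G(5) = mex{0,0} = 1
G(6) = mex{1,0} = 2
G(7) = mex{1,0,0} = 2
G(8) = mex{1,1,0,0} = 2
G(9) = mex{2,1,0,0,0} = 3
G(10) = mex{2,1,1,0,0} = 3
G(11) = mex{2,2,1,1,0} = 3
G(12) = mex{3,2,1,1,1} = 0
G(13) = mex{3,2,2,1,1} = 0
G(14) = mex{3,3,2,2,1} = 0
G(15) = mex{0,3,2,2,2} = 1
G(16) = mex{0,3,3,2,2} = 1
G(17) = mex{0,0,3,3,2} = 1
G(18) = mex{1,0,3,3,3} = 2
G(19) = mex{1,0,0,3,3} = 2
Pile A: G(19) = 2.
Pile B: G(18) = 2.
Combined Grundy value = 2 ⊕ 2 = 0.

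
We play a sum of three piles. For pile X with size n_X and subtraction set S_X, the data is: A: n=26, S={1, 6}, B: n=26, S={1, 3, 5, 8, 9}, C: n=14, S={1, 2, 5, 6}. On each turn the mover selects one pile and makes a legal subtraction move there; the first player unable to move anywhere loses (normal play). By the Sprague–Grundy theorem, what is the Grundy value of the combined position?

3

Pile A, S = {1, 6}:
G(0) = 0
G(1) = mex{0} = 1
G(2) = mex{1} = 0
G(3) = mex{0} = 1
G(4) = mex{1} = 0
G(5) = mex{0} = 1
G(6) = mex{1,0} = 2
G(7) = mex{2,1} = 0
G(8) = mex{0,0} = 1
G(9) = mex{1,1} = 0
G(10) = mex{0,0} = 1
G(11) = mex{1,1} = 0
G(12) = mex{0,2} = 1
G(13) = mex{1,0} = 2
G(14) = mex{2,1} = 0
G(15) = mex{0,0} = 1
G(16) = mex{1,1} = 0
G(17) = mex{0,0} = 1
G(18) = mex{1,1} = 0
G(19) = mex{0,2} = 1
G(20) = mex{1,0} = 2
G(21) = mex{2,1} = 0
G(22) = mex{0,0} = 1
G(23) = mex{1,1} = 0
G(24) = mex{0,0} = 1
G(25) = mex{1,1} = 0
G(26) = mex{0,2} = 1
G_A(26) = 1.
Pile B, S = {1, 3, 5, 8, 9}:
G(0) = 0
G(1) = mex{0} = 1
G(2) = mex{1} = 0
G(3) = mex{0,0} = 1
G(4) = mex{1,1} = 0
G(5) = mex{0,0,0} = 1
G(6) = mex{1,1,1} = 0
G(7) = mex{0,0,0} = 1
G(8) = mex{1,1,1,0} = 2
G(9) = mex{2,0,0,1,0} = 3
G(10) = mex{3,1,1,0,1} = 2
G(11) = mex{2,2,0,1,0} = 3
G(12) = mex{3,3,1,0,1} = 2
G(13) = mex{2,2,2,1,0} = 3
G(14) = mex{3,3,3,0,1} = 2
G(15) = mex{2,2,2,1,0} = 3
G(16) = mex{3,3,3,2,1} = 0
G(17) = mex{0,2,2,3,2} = 1
G(18) = mex{1,3,3,2,3} = 0
G(19) = mex{0,0,2,3,2} = 1
G(20) = mex{1,1,3,2,3} = 0
G(21) = mex{0,0,0,3,2} = 1
G(22) = mex{1,1,1,2,3} = 0
G(23) = mex{0,0,0,3,2} = 1
G(24) = mex{1,1,1,0,3} = 2
G(25) = mex{2,0,0,1,0} = 3
G(26) = mex{3,1,1,0,1} = 2
G_B(26) = 2.
Pile C, S = {1, 2, 5, 6}:
G(0) = 0
G(1) = mex{0} = 1
G(2) = mex{1,0} = 2
G(3) = mex{2,1} = 0
G(4) = mex{0,2} = 1
G(5) = mex{1,0,0} = 2
G(6) = mex{2,1,1,0} = 3
G(7) = mex{3,2,2,1} = 0
G(8) = mex{0,3,0,2} = 1
G(9) = mex{1,0,1,0} = 2
G(10) = mex{2,1,2,1} = 0
G(11) = mex{0,2,3,2} = 1
G(12) = mex{1,0,0,3} = 2
G(13) = mex{2,1,1,0} = 3
G(14) = mex{3,2,2,1} = 0
G_C(14) = 0.
Combined Grundy value = 1 ⊕ 2 ⊕ 0 = 3.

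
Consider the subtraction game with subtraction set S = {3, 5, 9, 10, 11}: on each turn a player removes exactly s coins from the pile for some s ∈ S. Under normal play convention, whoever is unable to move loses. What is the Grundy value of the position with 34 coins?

2

G(0) = 0
G(1) = mex{} = 0
G(2) = mex{} = 0
G(3) = mex{0} = 1
G(4) = mex{0} = 1
G(5) = mex{0,0} = 1
G(6) = mex{1,0} = 2
G(7) = mex{1,0} = 2
G(8) = mex{1,1} = 0
G(9) = mex{2,1,0} = 3
G(10) = mex{2,1,0,0} = 3
G(11) = mex{0,2,0,0,0} = 1
G(12) = mex{3,2,1,0,0} = 4
G(13) = mex{3,0,1,1,0} = 2
G(14) = mex{1,3,1,1,1} = 0
G(15) = mex{4,3,2,1,1} = 0
G(16) = mex{2,1,2,2,1} = 0
G(17) = mex{0,4,0,2,2} = 1
G(18) = mex{0,2,3,0,2} = 1
G(19) = mex{0,0,3,3,0} = 1
G(20) = mex{1,0,1,3,3} = 2
G(21) = mex{1,0,4,1,3} = 2
G(22) = mex{1,1,2,4,1} = 0
G(23) = mex{2,1,0,2,4} = 3
G(24) = mex{2,1,0,0,2} = 3
G(25) = mex{0,2,0,0,0} = 1
G(26) = mex{3,2,1,0,0} = 4
G(27) = mex{3,0,1,1,0} = 2
G(28) = mex{1,3,1,1,1} = 0
G(29) = mex{4,3,2,1,1} = 0
G(30) = mex{2,1,2,2,1} = 0
G(31) = mex{0,4,0,2,2} = 1
G(32) = mex{0,2,3,0,2} = 1
G(33) = mex{0,0,3,3,0} = 1
G(34) = mex{1,0,1,3,3} = 2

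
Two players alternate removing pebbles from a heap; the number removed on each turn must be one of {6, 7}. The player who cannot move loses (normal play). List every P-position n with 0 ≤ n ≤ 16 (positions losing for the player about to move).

n :  0  1  2  3  4  5  6  7  8  9 10 11 12 13 14 15 16
G :  0  0  0  0  0  0  1  1  1  1  1  1  2  0  0  0  0
P-positions are exactly the n with G(n) = 0.

0, 1, 2, 3, 4, 5, 13, 14, 15, 16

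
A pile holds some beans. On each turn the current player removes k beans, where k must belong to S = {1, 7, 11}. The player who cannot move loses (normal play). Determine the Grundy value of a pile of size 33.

G(0) = 0
G(1) = mex{0} = 1
G(2) = mex{1} = 0
G(3) = mex{0} = 1
G(4) = mex{1} = 0
G(5) = mex{0} = 1
G(6) = mex{1} = 0
G(7) = mex{0,0} = 1
G(8) = mex{1,1} = 0
G(9) = mex{0,0} = 1
G(10) = mex{1,1} = 0
G(11) = mex{0,0,0} = 1
G(12) = mex{1,1,1} = 0
G(13) = mex{0,0,0} = 1
G(14) = mex{1,1,1} = 0
G(15) = mex{0,0,0} = 1
G(16) = mex{1,1,1} = 0
G(17) = mex{0,0,0} = 1
G(18) = mex{1,1,1} = 0
G(19) = mex{0,0,0} = 1
G(20) = mex{1,1,1} = 0
G(21) = mex{0,0,0} = 1
G(22) = mex{1,1,1} = 0
G(23) = mex{0,0,0} = 1
G(24) = mex{1,1,1} = 0
G(25) = mex{0,0,0} = 1
G(26) = mex{1,1,1} = 0
G(27) = mex{0,0,0} = 1
G(28) = mex{1,1,1} = 0
G(29) = mex{0,0,0} = 1
G(30) = mex{1,1,1} = 0
G(31) = mex{0,0,0} = 1
G(32) = mex{1,1,1} = 0
G(33) = mex{0,0,0} = 1

1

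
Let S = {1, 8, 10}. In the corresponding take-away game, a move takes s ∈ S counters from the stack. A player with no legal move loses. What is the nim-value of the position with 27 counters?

n :  0  1  2  3  4  5  6  7  8  9 10 11 12 13 14 15 16 17 18 19 20 21 22 23 24 25 26 27
G :  0  1  0  1  0  1  0  1  2  0  1  0  1  0  1  0  1  2  0  1  0  1  0  1  0  1  2  0

0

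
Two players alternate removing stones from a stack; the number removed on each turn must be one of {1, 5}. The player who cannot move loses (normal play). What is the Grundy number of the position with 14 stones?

G(0) = 0
G(1) = mex{0} = 1
G(2) = mex{1} = 0
G(3) = mex{0} = 1
G(4) = mex{1} = 0
G(5) = mex{0,0} = 1
G(6) = mex{1,1} = 0
G(7) = mex{0,0} = 1
G(8) = mex{1,1} = 0
G(9) = mex{0,0} = 1
G(10) = mex{1,1} = 0
G(11) = mex{0,0} = 1
G(12) = mex{1,1} = 0
G(13) = mex{0,0} = 1
G(14) = mex{1,1} = 0

0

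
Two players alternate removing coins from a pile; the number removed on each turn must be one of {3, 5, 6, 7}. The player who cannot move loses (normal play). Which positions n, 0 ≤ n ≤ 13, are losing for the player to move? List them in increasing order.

G(0) = 0
G(1) = mex{} = 0
G(2) = mex{} = 0
G(3) = mex{0} = 1
G(4) = mex{0} = 1
G(5) = mex{0,0} = 1
G(6) = mex{1,0,0} = 2
G(7) = mex{1,0,0,0} = 2
G(8) = mex{1,1,0,0} = 2
G(9) = mex{2,1,1,0} = 3
G(10) = mex{2,1,1,1} = 0
G(11) = mex{2,2,1,1} = 0
G(12) = mex{3,2,2,1} = 0
G(13) = mex{0,2,2,2} = 1
P-positions are exactly the n with G(n) = 0.

0, 1, 2, 10, 11, 12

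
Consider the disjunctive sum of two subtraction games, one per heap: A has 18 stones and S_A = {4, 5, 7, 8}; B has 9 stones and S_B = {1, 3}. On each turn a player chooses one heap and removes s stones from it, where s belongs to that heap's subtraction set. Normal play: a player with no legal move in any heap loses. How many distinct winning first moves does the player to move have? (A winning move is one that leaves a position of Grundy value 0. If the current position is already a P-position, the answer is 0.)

0

Heap A, S = {4, 5, 7, 8}:
G(0) = 0
G(1) = mex{} = 0
G(2) = mex{} = 0
G(3) = mex{} = 0
G(4) = mex{0} = 1
G(5) = mex{0,0} = 1
G(6) = mex{0,0} = 1
G(7) = mex{0,0,0} = 1
G(8) = mex{1,0,0,0} = 2
G(9) = mex{1,1,0,0} = 2
G(10) = mex{1,1,0,0} = 2
G(11) = mex{1,1,1,0} = 2
G(12) = mex{2,1,1,1} = 0
G(13) = mex{2,2,1,1} = 0
G(14) = mex{2,2,1,1} = 0
G(15) = mex{2,2,2,1} = 0
G(16) = mex{0,2,2,2} = 1
G(17) = mex{0,0,2,2} = 1
G(18) = mex{0,0,2,2} = 1
G_A(18) = 1.
Heap B, S = {1, 3}:
G(0) = 0
G(1) = mex{0} = 1
G(2) = mex{1} = 0
G(3) = mex{0,0} = 1
G(4) = mex{1,1} = 0
G(5) = mex{0,0} = 1
G(6) = mex{1,1} = 0
G(7) = mex{0,0} = 1
G(8) = mex{1,1} = 0
G(9) = mex{0,0} = 1
G_B(9) = 1.
Combined Grundy value = 1 ⊕ 1 = 0.
A winning move leaves total XOR = 0, i.e. changes one component's Grundy value g to g ⊕ X where X is the current total.
Heap A: target g' = 1⊕0 = 1, but every legal move changes the Grundy value (mex property), so 0 moves.
Heap B: target g' = 1⊕0 = 1, but every legal move changes the Grundy value (mex property), so 0 moves.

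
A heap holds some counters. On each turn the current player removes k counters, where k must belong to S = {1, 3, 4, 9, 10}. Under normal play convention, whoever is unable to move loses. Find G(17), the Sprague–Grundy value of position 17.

2

n :  0  1  2  3  4  5  6  7  8  9 10 11 12 13 14 15 16 17
G :  0  1  0  1  2  3  2  0  1  4  3  2  3  0  1  0  1  2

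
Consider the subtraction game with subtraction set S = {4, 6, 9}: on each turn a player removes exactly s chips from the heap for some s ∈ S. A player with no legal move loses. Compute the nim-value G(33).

1

n :  0  1  2  3  4  5  6  7  8  9 10 11 12 13 14 15 16 17 18 19 20 21 22 23 24 25 26 27 28 29 30 31 32 33
G :  0  0  0  0  1  1  1  1  2  2  2  2  3  0  0  0  0  1  1  1  1  2  2  2  2  3  0  0  0  0  1  1  1  1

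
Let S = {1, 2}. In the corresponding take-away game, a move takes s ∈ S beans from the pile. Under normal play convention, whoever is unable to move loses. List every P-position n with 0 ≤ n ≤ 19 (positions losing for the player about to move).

0, 3, 6, 9, 12, 15, 18

n :  0  1  2  3  4  5  6  7  8  9 10 11 12 13 14 15 16 17 18 19
G :  0  1  2  0  1  2  0  1  2  0  1  2  0  1  2  0  1  2  0  1
P-positions are exactly the n with G(n) = 0.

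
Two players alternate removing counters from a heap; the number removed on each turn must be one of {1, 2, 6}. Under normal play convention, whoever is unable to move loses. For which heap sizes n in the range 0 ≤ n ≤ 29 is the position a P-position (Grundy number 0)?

n :  0  1  2  3  4  5  6  7  8  9 10 11 12 13 14 15 16 17 18 19 20 21 22 23 24 25 26 27 28 29
G :  0  1  2  0  1  2  3  0  1  2  0  1  2  3  0  1  2  0  1  2  3  0  1  2  0  1  2  3  0  1
P-positions are exactly the n with G(n) = 0.

0, 3, 7, 10, 14, 17, 21, 24, 28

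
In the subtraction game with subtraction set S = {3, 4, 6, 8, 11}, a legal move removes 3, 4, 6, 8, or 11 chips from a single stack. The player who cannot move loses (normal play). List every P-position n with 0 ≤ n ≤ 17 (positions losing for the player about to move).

0, 1, 2, 14, 15, 16

G(0) = 0
G(1) = mex{} = 0
G(2) = mex{} = 0
G(3) = mex{0} = 1
G(4) = mex{0,0} = 1
G(5) = mex{0,0} = 1
G(6) = mex{1,0,0} = 2
G(7) = mex{1,1,0} = 2
G(8) = mex{1,1,0,0} = 2
G(9) = mex{2,1,1,0} = 3
G(10) = mex{2,2,1,0} = 3
G(11) = mex{2,2,1,1,0} = 3
G(12) = mex{3,2,2,1,0} = 4
G(13) = mex{3,3,2,1,0} = 4
G(14) = mex{3,3,2,2,1} = 0
G(15) = mex{4,3,3,2,1} = 0
G(16) = mex{4,4,3,2,1} = 0
G(17) = mex{0,4,3,3,2} = 1
P-positions are exactly the n with G(n) = 0.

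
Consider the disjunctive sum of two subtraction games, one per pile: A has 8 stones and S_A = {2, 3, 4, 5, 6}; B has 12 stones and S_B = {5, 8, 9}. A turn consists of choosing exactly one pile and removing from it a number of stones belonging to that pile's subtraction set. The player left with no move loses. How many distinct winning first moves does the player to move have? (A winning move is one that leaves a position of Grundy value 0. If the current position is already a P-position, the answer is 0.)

4

Pile A, S = {2, 3, 4, 5, 6}:
G(0) = 0
G(1) = mex{} = 0
G(2) = mex{0} = 1
G(3) = mex{0,0} = 1
G(4) = mex{1,0,0} = 2
G(5) = mex{1,1,0,0} = 2
G(6) = mex{2,1,1,0,0} = 3
G(7) = mex{2,2,1,1,0} = 3
G(8) = mex{3,2,2,1,1} = 0
G_A(8) = 0.
Pile B, S = {5, 8, 9}:
G(0) = 0
G(1) = mex{} = 0
G(2) = mex{} = 0
G(3) = mex{} = 0
G(4) = mex{} = 0
G(5) = mex{0} = 1
G(6) = mex{0} = 1
G(7) = mex{0} = 1
G(8) = mex{0,0} = 1
G(9) = mex{0,0,0} = 1
G(10) = mex{1,0,0} = 2
G(11) = mex{1,0,0} = 2
G(12) = mex{1,0,0} = 2
G_B(12) = 2.
Combined Grundy value = 0 ⊕ 2 = 2.
A winning move leaves total XOR = 0, i.e. changes one component's Grundy value g to g ⊕ X where X is the current total.
Pile A: need g' = 0⊕2 = 2. Options: 8−2→G=3, 8−3→G=2, 8−4→G=2, 8−5→G=1, 8−6→G=1. Hits: 2.
Pile B: need g' = 2⊕2 = 0. Options: 12−5→G=1, 12−8→G=0, 12−9→G=0. Hits: 2.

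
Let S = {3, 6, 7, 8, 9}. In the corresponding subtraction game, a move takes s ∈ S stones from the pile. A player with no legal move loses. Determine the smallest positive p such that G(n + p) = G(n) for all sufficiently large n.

12

n :  0  1  2  3  4  5  6  7  8  9 10 11 12 13 14 15 16 17 18 19 20 21 22 23 24 25
G :  0  0  0  1  1  1  2  2  2  3  3  3  0  0  0  1  1  1  2  2  2  3  3  3  0  0
G(n+12) = G(n) holds for n = 0,…,8 (a full window of length max(S) = 9), so the sequence is purely periodic with period 12.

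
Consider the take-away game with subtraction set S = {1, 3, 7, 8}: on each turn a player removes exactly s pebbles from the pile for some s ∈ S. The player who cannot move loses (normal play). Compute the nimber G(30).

0

G(0) = 0
G(1) = mex{0} = 1
G(2) = mex{1} = 0
G(3) = mex{0,0} = 1
G(4) = mex{1,1} = 0
G(5) = mex{0,0} = 1
G(6) = mex{1,1} = 0
G(7) = mex{0,0,0} = 1
G(8) = mex{1,1,1,0} = 2
G(9) = mex{2,0,0,1} = 3
G(10) = mex{3,1,1,0} = 2
G(11) = mex{2,2,0,1} = 3
G(12) = mex{3,3,1,0} = 2
G(13) = mex{2,2,0,1} = 3
G(14) = mex{3,3,1,0} = 2
G(15) = mex{2,2,2,1} = 0
G(16) = mex{0,3,3,2} = 1
G(17) = mex{1,2,2,3} = 0
G(18) = mex{0,0,3,2} = 1
G(19) = mex{1,1,2,3} = 0
G(20) = mex{0,0,3,2} = 1
G(21) = mex{1,1,2,3} = 0
G(22) = mex{0,0,0,2} = 1
G(23) = mex{1,1,1,0} = 2
G(24) = mex{2,0,0,1} = 3
G(25) = mex{3,1,1,0} = 2
G(26) = mex{2,2,0,1} = 3
G(27) = mex{3,3,1,0} = 2
G(28) = mex{2,2,0,1} = 3
G(29) = mex{3,3,1,0} = 2
G(30) = mex{2,2,2,1} = 0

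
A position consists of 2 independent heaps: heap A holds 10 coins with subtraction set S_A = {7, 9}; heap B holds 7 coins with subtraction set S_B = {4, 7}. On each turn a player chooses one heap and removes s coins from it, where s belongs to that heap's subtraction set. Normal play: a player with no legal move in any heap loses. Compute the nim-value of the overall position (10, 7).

0

Heap A, S = {7, 9}:
G(0) = 0
G(1) = mex{} = 0
G(2) = mex{} = 0
G(3) = mex{} = 0
G(4) = mex{} = 0
G(5) = mex{} = 0
G(6) = mex{} = 0
G(7) = mex{0} = 1
G(8) = mex{0} = 1
G(9) = mex{0,0} = 1
G(10) = mex{0,0} = 1
G_A(10) = 1.
Heap B, S = {4, 7}:
G(0) = 0
G(1) = mex{} = 0
G(2) = mex{} = 0
G(3) = mex{} = 0
G(4) = mex{0} = 1
G(5) = mex{0} = 1
G(6) = mex{0} = 1
G(7) = mex{0,0} = 1
G_B(7) = 1.
Combined Grundy value = 1 ⊕ 1 = 0.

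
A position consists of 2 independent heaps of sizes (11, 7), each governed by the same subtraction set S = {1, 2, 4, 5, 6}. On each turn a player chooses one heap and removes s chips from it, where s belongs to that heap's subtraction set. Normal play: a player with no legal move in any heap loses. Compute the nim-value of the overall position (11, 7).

All heaps use S = {1, 2, 4, 5, 6}:
G(0) = 0
G(1) = mex{0} = 1
G(2) = mex{1,0} = 2
G(3) = mex{2,1} = 0
G(4) = mex{0,2,0} = 1
G(5) = mex{1,0,1,0} = 2
G(6) = mex{2,1,2,1,0} = 3
G(7) = mex{3,2,0,2,1} = 4
G(8) = mex{4,3,1,0,2} = 5
G(9) = mex{5,4,2,1,0} = 3
G(10) = mex{3,5,3,2,1} = 0
G(11) = mex{0,3,4,3,2} = 1
Heap A: G(11) = 1.
Heap B: G(7) = 4.
Combined Grundy value = 1 ⊕ 4 = 5.

5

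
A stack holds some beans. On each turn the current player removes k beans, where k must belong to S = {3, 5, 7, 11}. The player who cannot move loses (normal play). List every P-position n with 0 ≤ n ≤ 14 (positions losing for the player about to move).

n :  0  1  2  3  4  5  6  7  8  9 10 11 12 13 14
G :  0  0  0  1  1  1  2  2  2  3  0  3  4  1  0
P-positions are exactly the n with G(n) = 0.

0, 1, 2, 10, 14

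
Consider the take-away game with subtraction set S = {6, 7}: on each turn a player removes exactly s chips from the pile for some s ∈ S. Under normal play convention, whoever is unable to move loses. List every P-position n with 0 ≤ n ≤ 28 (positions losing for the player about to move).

n :  0  1  2  3  4  5  6  7  8  9 10 11 12 13 14 15 16 17 18 19 20 21 22 23 24 25 26 27 28
G :  0  0  0  0  0  0  1  1  1  1  1  1  2  0  0  0  0  0  0  1  1  1  1  1  1  2  0  0  0
P-positions are exactly the n with G(n) = 0.

0, 1, 2, 3, 4, 5, 13, 14, 15, 16, 17, 18, 26, 27, 28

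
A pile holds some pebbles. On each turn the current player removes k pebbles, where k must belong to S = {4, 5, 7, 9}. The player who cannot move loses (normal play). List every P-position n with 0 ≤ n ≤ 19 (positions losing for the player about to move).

0, 1, 2, 3, 13, 14, 15, 16

n :  0  1  2  3  4  5  6  7  8  9 10 11 12 13 14 15 16 17 18 19
G :  0  0  0  0  1  1  1  1  2  2  2  2  3  0  0  0  0  1  1  1
P-positions are exactly the n with G(n) = 0.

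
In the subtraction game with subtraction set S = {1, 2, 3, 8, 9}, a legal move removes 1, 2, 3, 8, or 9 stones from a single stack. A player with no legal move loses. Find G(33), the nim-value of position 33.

3

G(0) = 0
G(1) = mex{0} = 1
G(2) = mex{1,0} = 2
G(3) = mex{2,1,0} = 3
G(4) = mex{3,2,1} = 0
G(5) = mex{0,3,2} = 1
G(6) = mex{1,0,3} = 2
G(7) = mex{2,1,0} = 3
G(8) = mex{3,2,1,0} = 4
G(9) = mex{4,3,2,1,0} = 5
G(10) = mex{5,4,3,2,1} = 0
G(11) = mex{0,5,4,3,2} = 1
G(12) = mex{1,0,5,0,3} = 2
G(13) = mex{2,1,0,1,0} = 3
G(14) = mex{3,2,1,2,1} = 0
G(15) = mex{0,3,2,3,2} = 1
G(16) = mex{1,0,3,4,3} = 2
G(17) = mex{2,1,0,5,4} = 3
G(18) = mex{3,2,1,0,5} = 4
G(19) = mex{4,3,2,1,0} = 5
G(20) = mex{5,4,3,2,1} = 0
G(21) = mex{0,5,4,3,2} = 1
G(22) = mex{1,0,5,0,3} = 2
G(23) = mex{2,1,0,1,0} = 3
G(24) = mex{3,2,1,2,1} = 0
G(25) = mex{0,3,2,3,2} = 1
G(26) = mex{1,0,3,4,3} = 2
G(27) = mex{2,1,0,5,4} = 3
G(28) = mex{3,2,1,0,5} = 4
G(29) = mex{4,3,2,1,0} = 5
G(30) = mex{5,4,3,2,1} = 0
G(31) = mex{0,5,4,3,2} = 1
G(32) = mex{1,0,5,0,3} = 2
G(33) = mex{2,1,0,1,0} = 3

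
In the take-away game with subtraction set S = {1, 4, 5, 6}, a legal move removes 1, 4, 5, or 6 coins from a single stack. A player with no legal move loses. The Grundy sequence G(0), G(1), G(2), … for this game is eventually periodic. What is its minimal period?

G(0) = 0
G(1) = mex{0} = 1
G(2) = mex{1} = 0
G(3) = mex{0} = 1
G(4) = mex{1,0} = 2
G(5) = mex{2,1,0} = 3
G(6) = mex{3,0,1,0} = 2
G(7) = mex{2,1,0,1} = 3
G(8) = mex{3,2,1,0} = 4
G(9) = mex{4,3,2,1} = 0
G(10) = mex{0,2,3,2} = 1
G(11) = mex{1,3,2,3} = 0
G(12) = mex{0,4,3,2} = 1
G(13) = mex{1,0,4,3} = 2
G(14) = mex{2,1,0,4} = 3
G(15) = mex{3,0,1,0} = 2
G(16) = mex{2,1,0,1} = 3
G(17) = mex{3,2,1,0} = 4
G(18) = mex{4,3,2,1} = 0
G(19) = mex{0,2,3,2} = 1
G(n+9) = G(n) holds for n = 0,…,5 (a full window of length max(S) = 6), so the sequence is purely periodic with period 9.

9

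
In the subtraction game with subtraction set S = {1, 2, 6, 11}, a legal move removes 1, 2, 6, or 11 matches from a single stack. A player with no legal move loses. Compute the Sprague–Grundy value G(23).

1

n :  0  1  2  3  4  5  6  7  8  9 10 11 12 13 14 15 16 17 18 19 20 21 22 23
G :  0  1  2  0  1  2  3  0  1  2  0  1  2  3  4  0  1  2  3  0  1  2  0  1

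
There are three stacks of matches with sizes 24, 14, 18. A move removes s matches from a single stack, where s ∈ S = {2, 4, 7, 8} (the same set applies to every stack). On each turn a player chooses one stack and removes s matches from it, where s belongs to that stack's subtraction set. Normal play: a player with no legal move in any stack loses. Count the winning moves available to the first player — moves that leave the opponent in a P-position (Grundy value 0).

3

All stacks use S = {2, 4, 7, 8}:
n :  0  1  2  3  4  5  6  7  8  9 10 11 12 13 14 15 16 17 18 19 20 21 22 23 24
G :  0  0  1  1  2  2  0  3  1  4  2  0  0  1  1  2  2  0  3  1  4  2  0  0  1
Stack A: G(24) = 1.
Stack B: G(14) = 1.
Stack C: G(18) = 3.
Combined Grundy value = 1 ⊕ 1 ⊕ 3 = 3.
A winning move leaves total XOR = 0, i.e. changes one component's Grundy value g to g ⊕ X where X is the current total.
Stack A: need g' = 1⊕3 = 2. Options: 24−2→G=0, 24−4→G=4, 24−7→G=0, 24−8→G=2. Hits: 1.
Stack B: need g' = 1⊕3 = 2. Options: 14−2→G=0, 14−4→G=2, 14−7→G=3, 14−8→G=0. Hits: 1.
Stack C: need g' = 3⊕3 = 0. Options: 18−2→G=2, 18−4→G=1, 18−7→G=0, 18−8→G=2. Hits: 1.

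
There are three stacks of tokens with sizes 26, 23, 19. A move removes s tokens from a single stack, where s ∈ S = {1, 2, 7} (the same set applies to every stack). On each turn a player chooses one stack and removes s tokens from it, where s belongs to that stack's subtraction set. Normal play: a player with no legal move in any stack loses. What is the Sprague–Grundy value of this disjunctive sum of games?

All stacks use S = {1, 2, 7}:
n :  0  1  2  3  4  5  6  7  8  9 10 11 12 13 14 15 16 17 18 19 20 21 22 23 24 25 26
G :  0  1  2  0  1  2  0  1  2  0  1  2  0  1  2  0  1  2  0  1  2  0  1  2  0  1  2
Stack A: G(26) = 2.
Stack B: G(23) = 2.
Stack C: G(19) = 1.
Combined Grundy value = 2 ⊕ 2 ⊕ 1 = 1.

1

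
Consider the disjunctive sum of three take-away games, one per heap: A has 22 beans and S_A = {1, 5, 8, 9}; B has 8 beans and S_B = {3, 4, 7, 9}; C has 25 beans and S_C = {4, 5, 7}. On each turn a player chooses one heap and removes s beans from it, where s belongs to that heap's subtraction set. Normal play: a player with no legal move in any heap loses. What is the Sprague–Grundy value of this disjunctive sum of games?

2

Heap A, S = {1, 5, 8, 9}:
n :  0  1  2  3  4  5  6  7  8  9 10 11 12 13 14 15 16 17 18 19 20 21 22
G :  0  1  0  1  0  1  0  1  2  3  2  3  2  3  2  3  0  1  0  1  0  1  0
G_A(22) = 0.
Heap B, S = {3, 4, 7, 9}:
G(0) = 0
G(1) = mex{} = 0
G(2) = mex{} = 0
G(3) = mex{0} = 1
G(4) = mex{0,0} = 1
G(5) = mex{0,0} = 1
G(6) = mex{1,0} = 2
G(7) = mex{1,1,0} = 2
G(8) = mex{1,1,0} = 2
G_B(8) = 2.
Heap C, S = {4, 5, 7}:
n :  0  1  2  3  4  5  6  7  8  9 10 11 12 13 14 15 16 17 18 19 20 21 22 23 24 25
G :  0  0  0  0  1  1  1  1  2  2  2  0  0  0  0  1  1  1  1  2  2  2  0  0  0  0
G_C(25) = 0.
Combined Grundy value = 0 ⊕ 2 ⊕ 0 = 2.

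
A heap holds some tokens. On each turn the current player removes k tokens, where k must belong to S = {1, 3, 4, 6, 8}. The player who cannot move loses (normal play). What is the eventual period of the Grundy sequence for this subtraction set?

7

n :  0  1  2  3  4  5  6  7  8  9 10 11 12 13 14 15 16
G :  0  1  0  1  2  3  2  0  1  0  1  2  3  2  0  1  0
G(n+7) = G(n) holds for n = 0,…,7 (a full window of length max(S) = 8), so the sequence is purely periodic with period 7.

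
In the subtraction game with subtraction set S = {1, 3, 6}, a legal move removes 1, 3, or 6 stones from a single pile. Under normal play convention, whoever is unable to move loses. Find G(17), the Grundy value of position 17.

2

G(0) = 0
G(1) = mex{0} = 1
G(2) = mex{1} = 0
G(3) = mex{0,0} = 1
G(4) = mex{1,1} = 0
G(5) = mex{0,0} = 1
G(6) = mex{1,1,0} = 2
G(7) = mex{2,0,1} = 3
G(8) = mex{3,1,0} = 2
G(9) = mex{2,2,1} = 0
G(10) = mex{0,3,0} = 1
G(11) = mex{1,2,1} = 0
G(12) = mex{0,0,2} = 1
G(13) = mex{1,1,3} = 0
G(14) = mex{0,0,2} = 1
G(15) = mex{1,1,0} = 2
G(16) = mex{2,0,1} = 3
G(17) = mex{3,1,0} = 2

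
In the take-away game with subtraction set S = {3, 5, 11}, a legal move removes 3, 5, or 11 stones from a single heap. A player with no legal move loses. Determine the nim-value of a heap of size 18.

0

G(0) = 0
G(1) = mex{} = 0
G(2) = mex{} = 0
G(3) = mex{0} = 1
G(4) = mex{0} = 1
G(5) = mex{0,0} = 1
G(6) = mex{1,0} = 2
G(7) = mex{1,0} = 2
G(8) = mex{1,1} = 0
G(9) = mex{2,1} = 0
G(10) = mex{2,1} = 0
G(11) = mex{0,2,0} = 1
G(12) = mex{0,2,0} = 1
G(13) = mex{0,0,0} = 1
G(14) = mex{1,0,1} = 2
G(15) = mex{1,0,1} = 2
G(16) = mex{1,1,1} = 0
G(17) = mex{2,1,2} = 0
G(18) = mex{2,1,2} = 0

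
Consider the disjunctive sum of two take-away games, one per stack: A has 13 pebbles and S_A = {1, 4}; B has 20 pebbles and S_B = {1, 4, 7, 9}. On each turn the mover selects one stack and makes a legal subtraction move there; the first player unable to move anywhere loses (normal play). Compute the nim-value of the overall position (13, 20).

3

Stack A, S = {1, 4}:
G(0) = 0
G(1) = mex{0} = 1
G(2) = mex{1} = 0
G(3) = mex{0} = 1
G(4) = mex{1,0} = 2
G(5) = mex{2,1} = 0
G(6) = mex{0,0} = 1
G(7) = mex{1,1} = 0
G(8) = mex{0,2} = 1
G(9) = mex{1,0} = 2
G(10) = mex{2,1} = 0
G(11) = mex{0,0} = 1
G(12) = mex{1,1} = 0
G(13) = mex{0,2} = 1
G_A(13) = 1.
Stack B, S = {1, 4, 7, 9}:
n :  0  1  2  3  4  5  6  7  8  9 10 11 12 13 14 15 16 17 18 19 20
G :  0  1  0  1  2  0  1  2  0  1  0  1  2  0  1  2  0  1  0  1  2
G_B(20) = 2.
Combined Grundy value = 1 ⊕ 2 = 3.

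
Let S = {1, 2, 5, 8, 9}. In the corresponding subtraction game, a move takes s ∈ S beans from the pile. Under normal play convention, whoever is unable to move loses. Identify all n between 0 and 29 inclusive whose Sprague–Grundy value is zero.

0, 3, 6, 10, 13, 16, 20, 23, 26

G(0) = 0
G(1) = mex{0} = 1
G(2) = mex{1,0} = 2
G(3) = mex{2,1} = 0
G(4) = mex{0,2} = 1
G(5) = mex{1,0,0} = 2
G(6) = mex{2,1,1} = 0
G(7) = mex{0,2,2} = 1
G(8) = mex{1,0,0,0} = 2
G(9) = mex{2,1,1,1,0} = 3
G(10) = mex{3,2,2,2,1} = 0
G(11) = mex{0,3,0,0,2} = 1
G(12) = mex{1,0,1,1,0} = 2
G(13) = mex{2,1,2,2,1} = 0
G(14) = mex{0,2,3,0,2} = 1
G(15) = mex{1,0,0,1,0} = 2
G(16) = mex{2,1,1,2,1} = 0
G(17) = mex{0,2,2,3,2} = 1
G(18) = mex{1,0,0,0,3} = 2
G(19) = mex{2,1,1,1,0} = 3
G(20) = mex{3,2,2,2,1} = 0
G(21) = mex{0,3,0,0,2} = 1
G(22) = mex{1,0,1,1,0} = 2
G(23) = mex{2,1,2,2,1} = 0
G(24) = mex{0,2,3,0,2} = 1
G(25) = mex{1,0,0,1,0} = 2
G(26) = mex{2,1,1,2,1} = 0
G(27) = mex{0,2,2,3,2} = 1
G(28) = mex{1,0,0,0,3} = 2
G(29) = mex{2,1,1,1,0} = 3
P-positions are exactly the n with G(n) = 0.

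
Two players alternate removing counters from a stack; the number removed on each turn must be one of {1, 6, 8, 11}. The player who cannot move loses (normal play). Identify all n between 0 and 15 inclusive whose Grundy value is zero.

0, 2, 4, 7, 9, 14

G(0) = 0
G(1) = mex{0} = 1
G(2) = mex{1} = 0
G(3) = mex{0} = 1
G(4) = mex{1} = 0
G(5) = mex{0} = 1
G(6) = mex{1,0} = 2
G(7) = mex{2,1} = 0
G(8) = mex{0,0,0} = 1
G(9) = mex{1,1,1} = 0
G(10) = mex{0,0,0} = 1
G(11) = mex{1,1,1,0} = 2
G(12) = mex{2,2,0,1} = 3
G(13) = mex{3,0,1,0} = 2
G(14) = mex{2,1,2,1} = 0
G(15) = mex{0,0,0,0} = 1
P-positions are exactly the n with G(n) = 0.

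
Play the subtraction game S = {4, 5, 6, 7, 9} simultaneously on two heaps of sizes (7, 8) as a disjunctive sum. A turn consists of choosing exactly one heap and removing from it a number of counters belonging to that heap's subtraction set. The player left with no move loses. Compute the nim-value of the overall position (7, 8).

All heaps use S = {4, 5, 6, 7, 9}:
n : 0 1 2 3 4 5 6 7 8
G : 0 0 0 0 1 1 1 1 2
Heap A: G(7) = 1.
Heap B: G(8) = 2.
Combined Grundy value = 1 ⊕ 2 = 3.

3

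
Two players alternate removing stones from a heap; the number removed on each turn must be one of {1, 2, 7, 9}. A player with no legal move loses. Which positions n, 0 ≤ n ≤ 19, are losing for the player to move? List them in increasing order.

n :  0  1  2  3  4  5  6  7  8  9 10 11 12 13 14 15 16 17 18 19
G :  0  1  2  0  1  2  0  1  2  3  4  0  1  2  0  1  2  0  1  2
P-positions are exactly the n with G(n) = 0.

0, 3, 6, 11, 14, 17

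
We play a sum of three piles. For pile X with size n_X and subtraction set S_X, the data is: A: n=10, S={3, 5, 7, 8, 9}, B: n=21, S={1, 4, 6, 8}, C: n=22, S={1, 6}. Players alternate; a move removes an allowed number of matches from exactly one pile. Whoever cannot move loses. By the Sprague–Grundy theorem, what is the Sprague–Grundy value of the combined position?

Pile A, S = {3, 5, 7, 8, 9}:
n :  0  1  2  3  4  5  6  7  8  9 10
G :  0  0  0  1  1  1  2  2  2  3  3
G_A(10) = 3.
Pile B, S = {1, 4, 6, 8}:
G(0) = 0
G(1) = mex{0} = 1
G(2) = mex{1} = 0
G(3) = mex{0} = 1
G(4) = mex{1,0} = 2
G(5) = mex{2,1} = 0
G(6) = mex{0,0,0} = 1
G(7) = mex{1,1,1} = 0
G(8) = mex{0,2,0,0} = 1
G(9) = mex{1,0,1,1} = 2
G(10) = mex{2,1,2,0} = 3
G(11) = mex{3,0,0,1} = 2
G(12) = mex{2,1,1,2} = 0
G(13) = mex{0,2,0,0} = 1
G(14) = mex{1,3,1,1} = 0
G(15) = mex{0,2,2,0} = 1
G(16) = mex{1,0,3,1} = 2
G(17) = mex{2,1,2,2} = 0
G(18) = mex{0,0,0,3} = 1
G(19) = mex{1,1,1,2} = 0
G(20) = mex{0,2,0,0} = 1
G(21) = mex{1,0,1,1} = 2
G_B(21) = 2.
Pile C, S = {1, 6}:
G(0) = 0
G(1) = mex{0} = 1
G(2) = mex{1} = 0
G(3) = mex{0} = 1
G(4) = mex{1} = 0
G(5) = mex{0} = 1
G(6) = mex{1,0} = 2
G(7) = mex{2,1} = 0
G(8) = mex{0,0} = 1
G(9) = mex{1,1} = 0
G(10) = mex{0,0} = 1
G(11) = mex{1,1} = 0
G(12) = mex{0,2} = 1
G(13) = mex{1,0} = 2
G(14) = mex{2,1} = 0
G(15) = mex{0,0} = 1
G(16) = mex{1,1} = 0
G(17) = mex{0,0} = 1
G(18) = mex{1,1} = 0
G(19) = mex{0,2} = 1
G(20) = mex{1,0} = 2
G(21) = mex{2,1} = 0
G(22) = mex{0,0} = 1
G_C(22) = 1.
Combined Grundy value = 3 ⊕ 2 ⊕ 1 = 0.

0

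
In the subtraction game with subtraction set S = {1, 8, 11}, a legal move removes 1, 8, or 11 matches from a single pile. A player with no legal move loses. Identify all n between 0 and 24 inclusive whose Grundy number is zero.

G(0) = 0
G(1) = mex{0} = 1
G(2) = mex{1} = 0
G(3) = mex{0} = 1
G(4) = mex{1} = 0
G(5) = mex{0} = 1
G(6) = mex{1} = 0
G(7) = mex{0} = 1
G(8) = mex{1,0} = 2
G(9) = mex{2,1} = 0
G(10) = mex{0,0} = 1
G(11) = mex{1,1,0} = 2
G(12) = mex{2,0,1} = 3
G(13) = mex{3,1,0} = 2
G(14) = mex{2,0,1} = 3
G(15) = mex{3,1,0} = 2
G(16) = mex{2,2,1} = 0
G(17) = mex{0,0,0} = 1
G(18) = mex{1,1,1} = 0
G(19) = mex{0,2,2} = 1
G(20) = mex{1,3,0} = 2
G(21) = mex{2,2,1} = 0
G(22) = mex{0,3,2} = 1
G(23) = mex{1,2,3} = 0
G(24) = mex{0,0,2} = 1
P-positions are exactly the n with G(n) = 0.

0, 2, 4, 6, 9, 16, 18, 21, 23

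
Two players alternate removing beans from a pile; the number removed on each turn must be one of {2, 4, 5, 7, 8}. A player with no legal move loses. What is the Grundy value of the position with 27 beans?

3

n :  0  1  2  3  4  5  6  7  8  9 10 11 12 13 14 15 16 17 18 19 20 21 22 23 24 25 26 27
G :  0  0  1  1  2  2  3  3  4  4  0  0  1  1  2  2  3  3  4  4  0  0  1  1  2  2  3  3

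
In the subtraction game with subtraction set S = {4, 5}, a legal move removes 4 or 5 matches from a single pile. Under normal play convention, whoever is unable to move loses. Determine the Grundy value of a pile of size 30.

n :  0  1  2  3  4  5  6  7  8  9 10 11 12 13 14 15 16 17 18 19 20 21 22 23 24 25 26 27 28 29 30
G :  0  0  0  0  1  1  1  1  2  0  0  0  0  1  1  1  1  2  0  0  0  0  1  1  1  1  2  0  0  0  0

0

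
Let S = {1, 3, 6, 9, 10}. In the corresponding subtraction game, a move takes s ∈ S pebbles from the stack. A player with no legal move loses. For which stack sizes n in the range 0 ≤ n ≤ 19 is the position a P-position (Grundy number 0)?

G(0) = 0
G(1) = mex{0} = 1
G(2) = mex{1} = 0
G(3) = mex{0,0} = 1
G(4) = mex{1,1} = 0
G(5) = mex{0,0} = 1
G(6) = mex{1,1,0} = 2
G(7) = mex{2,0,1} = 3
G(8) = mex{3,1,0} = 2
G(9) = mex{2,2,1,0} = 3
G(10) = mex{3,3,0,1,0} = 2
G(11) = mex{2,2,1,0,1} = 3
G(12) = mex{3,3,2,1,0} = 4
G(13) = mex{4,2,3,0,1} = 5
G(14) = mex{5,3,2,1,0} = 4
G(15) = mex{4,4,3,2,1} = 0
G(16) = mex{0,5,2,3,2} = 1
G(17) = mex{1,4,3,2,3} = 0
G(18) = mex{0,0,4,3,2} = 1
G(19) = mex{1,1,5,2,3} = 0
P-positions are exactly the n with G(n) = 0.

0, 2, 4, 15, 17, 19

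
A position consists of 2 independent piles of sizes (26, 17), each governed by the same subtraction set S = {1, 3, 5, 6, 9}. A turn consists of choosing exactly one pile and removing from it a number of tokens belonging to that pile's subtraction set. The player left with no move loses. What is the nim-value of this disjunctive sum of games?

1

All piles use S = {1, 3, 5, 6, 9}:
n :  0  1  2  3  4  5  6  7  8  9 10 11 12 13 14 15 16 17 18 19 20 21 22 23 24 25 26
G :  0  1  0  1  0  1  2  3  2  3  2  3  0  1  0  1  0  1  2  3  2  3  2  3  0  1  0
Pile A: G(26) = 0.
Pile B: G(17) = 1.
Combined Grundy value = 0 ⊕ 1 = 1.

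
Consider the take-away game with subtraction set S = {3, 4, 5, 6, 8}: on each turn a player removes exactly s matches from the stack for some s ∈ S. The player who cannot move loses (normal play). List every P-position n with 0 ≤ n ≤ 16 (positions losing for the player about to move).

G(0) = 0
G(1) = mex{} = 0
G(2) = mex{} = 0
G(3) = mex{0} = 1
G(4) = mex{0,0} = 1
G(5) = mex{0,0,0} = 1
G(6) = mex{1,0,0,0} = 2
G(7) = mex{1,1,0,0} = 2
G(8) = mex{1,1,1,0,0} = 2
G(9) = mex{2,1,1,1,0} = 3
G(10) = mex{2,2,1,1,0} = 3
G(11) = mex{2,2,2,1,1} = 0
G(12) = mex{3,2,2,2,1} = 0
G(13) = mex{3,3,2,2,1} = 0
G(14) = mex{0,3,3,2,2} = 1
G(15) = mex{0,0,3,3,2} = 1
G(16) = mex{0,0,0,3,2} = 1
P-positions are exactly the n with G(n) = 0.

0, 1, 2, 11, 12, 13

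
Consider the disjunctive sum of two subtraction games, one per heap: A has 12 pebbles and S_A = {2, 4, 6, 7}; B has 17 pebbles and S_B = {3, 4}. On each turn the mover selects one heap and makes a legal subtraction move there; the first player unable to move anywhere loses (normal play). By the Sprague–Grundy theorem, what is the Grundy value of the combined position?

Heap A, S = {2, 4, 6, 7}:
G(0) = 0
G(1) = mex{} = 0
G(2) = mex{0} = 1
G(3) = mex{0} = 1
G(4) = mex{1,0} = 2
G(5) = mex{1,0} = 2
G(6) = mex{2,1,0} = 3
G(7) = mex{2,1,0,0} = 3
G(8) = mex{3,2,1,0} = 4
G(9) = mex{3,2,1,1} = 0
G(10) = mex{4,3,2,1} = 0
G(11) = mex{0,3,2,2} = 1
G(12) = mex{0,4,3,2} = 1
G_A(12) = 1.
Heap B, S = {3, 4}:
G(0) = 0
G(1) = mex{} = 0
G(2) = mex{} = 0
G(3) = mex{0} = 1
G(4) = mex{0,0} = 1
G(5) = mex{0,0} = 1
G(6) = mex{1,0} = 2
G(7) = mex{1,1} = 0
G(8) = mex{1,1} = 0
G(9) = mex{2,1} = 0
G(10) = mex{0,2} = 1
G(11) = mex{0,0} = 1
G(12) = mex{0,0} = 1
G(13) = mex{1,0} = 2
G(14) = mex{1,1} = 0
G(15) = mex{1,1} = 0
G(16) = mex{2,1} = 0
G(17) = mex{0,2} = 1
G_B(17) = 1.
Combined Grundy value = 1 ⊕ 1 = 0.

0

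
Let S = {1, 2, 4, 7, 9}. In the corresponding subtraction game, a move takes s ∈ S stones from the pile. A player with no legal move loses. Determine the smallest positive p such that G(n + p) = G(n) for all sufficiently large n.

11

G(0) = 0
G(1) = mex{0} = 1
G(2) = mex{1,0} = 2
G(3) = mex{2,1} = 0
G(4) = mex{0,2,0} = 1
G(5) = mex{1,0,1} = 2
G(6) = mex{2,1,2} = 0
G(7) = mex{0,2,0,0} = 1
G(8) = mex{1,0,1,1} = 2
G(9) = mex{2,1,2,2,0} = 3
G(10) = mex{3,2,0,0,1} = 4
G(11) = mex{4,3,1,1,2} = 0
G(12) = mex{0,4,2,2,0} = 1
G(13) = mex{1,0,3,0,1} = 2
G(14) = mex{2,1,4,1,2} = 0
G(15) = mex{0,2,0,2,0} = 1
G(16) = mex{1,0,1,3,1} = 2
G(17) = mex{2,1,2,4,2} = 0
G(18) = mex{0,2,0,0,3} = 1
G(19) = mex{1,0,1,1,4} = 2
G(20) = mex{2,1,2,2,0} = 3
G(21) = mex{3,2,0,0,1} = 4
G(22) = mex{4,3,1,1,2} = 0
G(23) = mex{0,4,2,2,0} = 1
G(n+11) = G(n) holds for n = 0,…,8 (a full window of length max(S) = 9), so the sequence is purely periodic with period 11.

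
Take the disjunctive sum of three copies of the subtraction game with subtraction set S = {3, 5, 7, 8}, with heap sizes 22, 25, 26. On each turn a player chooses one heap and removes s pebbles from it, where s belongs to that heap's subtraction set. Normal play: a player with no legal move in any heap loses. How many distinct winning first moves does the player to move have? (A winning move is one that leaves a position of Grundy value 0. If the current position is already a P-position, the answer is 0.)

0

All heaps use S = {3, 5, 7, 8}:
G(0) = 0
G(1) = mex{} = 0
G(2) = mex{} = 0
G(3) = mex{0} = 1
G(4) = mex{0} = 1
G(5) = mex{0,0} = 1
G(6) = mex{1,0} = 2
G(7) = mex{1,0,0} = 2
G(8) = mex{1,1,0,0} = 2
G(9) = mex{2,1,0,0} = 3
G(10) = mex{2,1,1,0} = 3
G(11) = mex{2,2,1,1} = 0
G(12) = mex{3,2,1,1} = 0
G(13) = mex{3,2,2,1} = 0
G(14) = mex{0,3,2,2} = 1
G(15) = mex{0,3,2,2} = 1
G(16) = mex{0,0,3,2} = 1
G(17) = mex{1,0,3,3} = 2
G(18) = mex{1,0,0,3} = 2
G(19) = mex{1,1,0,0} = 2
G(20) = mex{2,1,0,0} = 3
G(21) = mex{2,1,1,0} = 3
G(22) = mex{2,2,1,1} = 0
G(23) = mex{3,2,1,1} = 0
G(24) = mex{3,2,2,1} = 0
G(25) = mex{0,3,2,2} = 1
G(26) = mex{0,3,2,2} = 1
Heap A: G(22) = 0.
Heap B: G(25) = 1.
Heap C: G(26) = 1.
Combined Grundy value = 0 ⊕ 1 ⊕ 1 = 0.
A winning move leaves total XOR = 0, i.e. changes one component's Grundy value g to g ⊕ X where X is the current total.
Heap A: target g' = 0⊕0 = 0, but every legal move changes the Grundy value (mex property), so 0 moves.
Heap B: target g' = 1⊕0 = 1, but every legal move changes the Grundy value (mex property), so 0 moves.
Heap C: target g' = 1⊕0 = 1, but every legal move changes the Grundy value (mex property), so 0 moves.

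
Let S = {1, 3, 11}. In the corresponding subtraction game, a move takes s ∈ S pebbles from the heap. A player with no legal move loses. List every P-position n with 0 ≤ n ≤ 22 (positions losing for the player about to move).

0, 2, 4, 6, 8, 10, 12, 14, 16, 18, 20, 22

G(0) = 0
G(1) = mex{0} = 1
G(2) = mex{1} = 0
G(3) = mex{0,0} = 1
G(4) = mex{1,1} = 0
G(5) = mex{0,0} = 1
G(6) = mex{1,1} = 0
G(7) = mex{0,0} = 1
G(8) = mex{1,1} = 0
G(9) = mex{0,0} = 1
G(10) = mex{1,1} = 0
G(11) = mex{0,0,0} = 1
G(12) = mex{1,1,1} = 0
G(13) = mex{0,0,0} = 1
G(14) = mex{1,1,1} = 0
G(15) = mex{0,0,0} = 1
G(16) = mex{1,1,1} = 0
G(17) = mex{0,0,0} = 1
G(18) = mex{1,1,1} = 0
G(19) = mex{0,0,0} = 1
G(20) = mex{1,1,1} = 0
G(21) = mex{0,0,0} = 1
G(22) = mex{1,1,1} = 0
P-positions are exactly the n with G(n) = 0.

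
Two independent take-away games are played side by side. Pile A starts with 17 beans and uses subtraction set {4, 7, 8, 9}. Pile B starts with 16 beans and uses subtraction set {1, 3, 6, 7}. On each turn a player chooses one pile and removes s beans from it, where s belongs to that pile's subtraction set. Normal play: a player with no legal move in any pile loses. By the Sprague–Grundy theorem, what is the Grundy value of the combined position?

1

Pile A, S = {4, 7, 8, 9}:
G(0) = 0
G(1) = mex{} = 0
G(2) = mex{} = 0
G(3) = mex{} = 0
G(4) = mex{0} = 1
G(5) = mex{0} = 1
G(6) = mex{0} = 1
G(7) = mex{0,0} = 1
G(8) = mex{1,0,0} = 2
G(9) = mex{1,0,0,0} = 2
G(10) = mex{1,0,0,0} = 2
G(11) = mex{1,1,0,0} = 2
G(12) = mex{2,1,1,0} = 3
G(13) = mex{2,1,1,1} = 0
G(14) = mex{2,1,1,1} = 0
G(15) = mex{2,2,1,1} = 0
G(16) = mex{3,2,2,1} = 0
G(17) = mex{0,2,2,2} = 1
G_A(17) = 1.
Pile B, S = {1, 3, 6, 7}:
G(0) = 0
G(1) = mex{0} = 1
G(2) = mex{1} = 0
G(3) = mex{0,0} = 1
G(4) = mex{1,1} = 0
G(5) = mex{0,0} = 1
G(6) = mex{1,1,0} = 2
G(7) = mex{2,0,1,0} = 3
G(8) = mex{3,1,0,1} = 2
G(9) = mex{2,2,1,0} = 3
G(10) = mex{3,3,0,1} = 2
G(11) = mex{2,2,1,0} = 3
G(12) = mex{3,3,2,1} = 0
G(13) = mex{0,2,3,2} = 1
G(14) = mex{1,3,2,3} = 0
G(15) = mex{0,0,3,2} = 1
G(16) = mex{1,1,2,3} = 0
G_B(16) = 0.
Combined Grundy value = 1 ⊕ 0 = 1.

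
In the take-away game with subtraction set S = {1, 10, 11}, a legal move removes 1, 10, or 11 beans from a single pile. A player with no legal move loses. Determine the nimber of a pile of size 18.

n :  0  1  2  3  4  5  6  7  8  9 10 11 12 13 14 15 16 17 18
G :  0  1  0  1  0  1  0  1  0  1  2  3  2  3  2  3  2  3  2

2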